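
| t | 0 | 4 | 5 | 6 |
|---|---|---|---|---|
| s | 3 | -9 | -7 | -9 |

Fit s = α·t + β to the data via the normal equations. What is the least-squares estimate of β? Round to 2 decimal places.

β = 2.18

With design matrix A, AᵀA = [[77, 15]; [15, 4]] and Aᵀs = [-125, -22]ᵀ.
Determinant 77·4 − 15² = 83.
α = ((-125)·4 − 15·(-22))/83 = -170/83; β = (77·(-22) − 15·(-125))/83 = 181/83.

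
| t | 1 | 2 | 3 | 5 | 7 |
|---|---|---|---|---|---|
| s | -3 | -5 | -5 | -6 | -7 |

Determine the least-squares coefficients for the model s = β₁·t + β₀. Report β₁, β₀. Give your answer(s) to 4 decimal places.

Entries of AᵀA: Σt·t = 88, Σt = 18, Σ1 = 5.
Right-hand side: Σt·s = -107, Σs = -26.
Normal equations: [[88, 18]; [18, 5]]·[β₁, β₀]ᵀ = [-107, -26]ᵀ.
Δ = 88·5 − 18² = 116.
β₁ = ((-107)·5 − 18·(-26))/116 = -67/116; β₀ = (88·(-26) − 18·(-107))/116 = -181/58.

β₁ = -0.5776, β₀ = -3.1207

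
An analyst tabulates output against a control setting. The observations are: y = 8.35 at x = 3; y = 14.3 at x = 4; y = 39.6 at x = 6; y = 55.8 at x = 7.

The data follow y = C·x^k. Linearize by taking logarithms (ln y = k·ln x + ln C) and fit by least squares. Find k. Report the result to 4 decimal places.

k = 2.2839

Taking logs, ln y = k·ln x + ln C, so regress ln y on ln x.
Σln x = 6.2226, Σ(ln x)² = 10.1257, Σln y = 12.4831, Σln x·ln y = 20.4370.
Equations: 10.1257·k + 6.2226·ln C = 20.4370;  6.2226·k + 4·ln C = 12.4831.
Δ = 10.1257·4 − (6.2226)² = 1.7825; k = (20.4370·4 − 6.2226·12.4831)/1.7825 = 2.28389, ln C = (10.1257·12.4831 − 6.2226·20.4370)/1.7825 = -0.43213.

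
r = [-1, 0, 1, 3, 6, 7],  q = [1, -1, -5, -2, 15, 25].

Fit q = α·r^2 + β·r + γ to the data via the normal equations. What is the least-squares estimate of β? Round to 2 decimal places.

β = -2.85

AᵀA·[α, β, γ]ᵀ = Aᵀq reads: 3780·α + 586·β + 96·γ = 1743;  586·α + 96·β + 16·γ = 253;  96·α + 16·β + 6·γ = 33.
(Σr^2·r^2 = 3780, Σr^2·r = 586, Σr^2 = 96, Σr·r = 96, Σr = 16, Σ1 = 6, Σr^2·q = 1743, Σr·q = 253, Σq = 33.)
Solving the 3×3 system (Gaussian elimination) gives α = 1035/1078, β = -279/98, γ = -2447/1078.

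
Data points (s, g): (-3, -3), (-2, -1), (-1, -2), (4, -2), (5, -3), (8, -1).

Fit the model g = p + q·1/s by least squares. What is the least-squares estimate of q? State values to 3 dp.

Entries of MᵀM: Σ1 = 6, Σ1/s = -151/120, Σ1/s·1/s = 21301/14400.
Right-hand side: Σg = -12, Σ1/s·g = 91/40.
Normal equations: [[6, -151/120]; [-151/120, 21301/14400]]·[p, q]ᵀ = [-12, 91/40]ᵀ.
Δ = 6·(21301/14400) − (-151/120)² = 21001/2880.
p = ((-12)·(21301/14400) − (-151/120)·(91/40))/(21001/2880) = -214389/105005; q = (6·(91/40) − (-151/120)·(-12))/(21001/2880) = -4176/21001.

q = -0.199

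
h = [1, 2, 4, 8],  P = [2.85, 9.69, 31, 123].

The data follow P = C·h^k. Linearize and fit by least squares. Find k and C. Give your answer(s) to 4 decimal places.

k = 1.7972, C = 2.7802

Linearized form: ln P = k·ln h + ln C. From the 4 transformed points,
Σln h = 4.1589, Σ(ln h)² = 6.7263, Σln P = 11.5646, Σln h·ln P = 16.3414.
Normal system: [[6.7263, 4.1589]; [4.1589, 4]]·[k, ln C]ᵀ = [16.3414, 11.5646]ᵀ.
Solving (det = 9.6091): k = 1.79724, ln C = 1.02252, so C = exp(1.02252) = 2.78020.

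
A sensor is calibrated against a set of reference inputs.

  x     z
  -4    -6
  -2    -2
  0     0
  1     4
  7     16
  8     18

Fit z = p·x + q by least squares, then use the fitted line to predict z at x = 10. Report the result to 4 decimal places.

Compute the Gram sums: Σx·x = 134, Σx = 10, Σ1 = 6.
Moment sums: Σx·z = 288, Σz = 30.
So AᵀA·[p, q]ᵀ = Aᵀz: [[134, 10]; [10, 6]]·[p, q]ᵀ = [288, 30]ᵀ.
Eliminating q: 6·(row 1) − 10·(row 2) gives 704·p = 6·288 − 10·30 = 1428, so p = 357/176.
Then q = (30 − 10·(357/176))/6 = 285/176.
At x = 10: ẑ = (357/176)·(10) + (285/176)·(1) = 3855/176.

ẑ = 21.9034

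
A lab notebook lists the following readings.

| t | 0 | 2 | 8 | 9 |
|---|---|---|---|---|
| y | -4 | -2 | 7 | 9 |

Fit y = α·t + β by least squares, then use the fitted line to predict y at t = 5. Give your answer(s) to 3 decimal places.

ŷ = 2.864

AᵀA·[α, β]ᵀ = Aᵀy reads: 149·α + 19·β = 133;  19·α + 4·β = 10.
Eliminating β: 4·(row 1) − 19·(row 2) gives 235·α = 4·133 − 19·10 = 342, so α = 342/235.
Then β = (10 − 19·(342/235))/4 = -1037/235.
At t = 5: ŷ = (342/235)·(5) + (-1037/235)·(1) = 673/235.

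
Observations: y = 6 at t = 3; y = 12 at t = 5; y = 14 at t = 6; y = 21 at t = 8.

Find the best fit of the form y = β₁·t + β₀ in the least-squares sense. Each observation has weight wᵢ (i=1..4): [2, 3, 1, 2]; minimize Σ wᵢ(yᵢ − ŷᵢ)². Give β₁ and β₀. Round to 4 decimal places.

β₁ = 2.9758, β₀ = -2.9952

Sums needed: Σwᵢ·t·t = 257, Σwᵢ·t = 43, Σwᵢ·1 = 8.
Moment sums: Σwᵢ·t·y = 636, Σwᵢ·y = 104.
Δ = 257·8 − 43² = 207.
β₁ = (636·8 − 43·104)/207 = 616/207; β₀ = (257·104 − 43·636)/207 = -620/207.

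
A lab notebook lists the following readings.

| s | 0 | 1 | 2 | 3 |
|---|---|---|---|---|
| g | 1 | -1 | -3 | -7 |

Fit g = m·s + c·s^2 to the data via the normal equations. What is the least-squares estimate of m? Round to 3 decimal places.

XᵀX·[m, c]ᵀ = Xᵀg reads: 14·m + 36·c = -28;  36·m + 98·c = -76.
Δ = 14·98 − 36² = 76.
m = ((-28)·98 − 36·(-76))/76 = -2/19; c = (14·(-76) − 36·(-28))/76 = -14/19.

m = -0.105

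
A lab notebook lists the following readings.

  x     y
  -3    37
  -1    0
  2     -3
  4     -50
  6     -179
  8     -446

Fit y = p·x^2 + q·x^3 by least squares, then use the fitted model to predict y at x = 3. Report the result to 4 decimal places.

From the data, Σx^2·x^2 = 5746, Σx^2·x^3 = 41356, Σx^3·x^3 = 313690.
And Σx^2·y = -35467, Σx^3·y = -271239.
So AᵀA·[p, q]ᵀ = Aᵀy: [[5746, 41356]; [41356, 313690]]·[p, q]ᵀ = [-35467, -271239]ᵀ.
Eliminating q: 313690·(row 1) − 41356·(row 2) gives 92144004·p = 313690·(-35467) − 41356·(-271239) = 91716854, so p = 45858427/46072002.
Then q = ((-271239) − 41356·(45858427/46072002))/313690 = -45883021/46072002.
At x = 3: ŷ = (45858427/46072002)·(9) + (-45883021/46072002)·(27) = -137685954/7678667.

ŷ = -17.9310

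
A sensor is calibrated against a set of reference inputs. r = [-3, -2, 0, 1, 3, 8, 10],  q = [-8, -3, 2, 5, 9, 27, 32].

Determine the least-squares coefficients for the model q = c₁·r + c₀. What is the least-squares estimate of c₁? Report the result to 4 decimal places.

Setting ∂/∂c₁ … = 0 gives: 187·c₁ + 17·c₀ = 598;  17·c₁ + 7·c₀ = 64.
Determinant 187·7 − 17² = 1020.
c₁ = (598·7 − 17·64)/1020 = 1549/510; c₀ = (187·64 − 17·598)/1020 = 53/30.

c₁ = 3.0373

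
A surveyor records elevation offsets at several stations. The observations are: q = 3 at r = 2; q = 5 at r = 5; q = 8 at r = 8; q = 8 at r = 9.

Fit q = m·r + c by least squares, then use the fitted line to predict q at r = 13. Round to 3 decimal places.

q̂ = 11.367

With design matrix M, MᵀM = [[174, 24]; [24, 4]] and Mᵀq = [167, 24]ᵀ.
Determinant 174·4 − 24² = 120.
m = (167·4 − 24·24)/120 = 23/30; c = (174·24 − 24·167)/120 = 7/5.
At r = 13: q̂ = (23/30)·(13) + (7/5)·(1) = 341/30.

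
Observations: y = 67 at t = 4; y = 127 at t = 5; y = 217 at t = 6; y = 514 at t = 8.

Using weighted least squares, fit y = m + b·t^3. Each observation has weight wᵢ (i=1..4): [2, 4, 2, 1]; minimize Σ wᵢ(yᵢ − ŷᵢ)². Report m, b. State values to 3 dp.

Sums needed: Σwᵢ·1 = 9, Σwᵢ·t^3 = 1572, Σwᵢ·t^3·t^3 = 426148.
And Σwᵢ·y = 1590, Σwᵢ·t^3·y = 428988.
So AᵀWA·[m, b]ᵀ = AᵀWy: [[9, 1572]; [1572, 426148]]·[m, b]ᵀ = [1590, 428988]ᵀ.
Eliminating b: 426148·(row 1) − 1572·(row 2) gives 1364148·m = 426148·1590 − 1572·428988 = 3206184, so m = 267182/113679.
Then b = (428988 − 1572·(267182/113679))/426148 = 37817/37893.

m = 2.350, b = 0.998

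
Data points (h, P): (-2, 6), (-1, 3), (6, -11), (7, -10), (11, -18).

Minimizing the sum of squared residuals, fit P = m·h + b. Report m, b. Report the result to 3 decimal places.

The normal equations are: 211·m + 21·b = -349;  21·m + 5·b = -30.
(Σh·h = 211, Σh = 21, Σ1 = 5, Σh·P = -349, ΣP = -30.)
Δ = 211·5 − 21² = 614.
m = ((-349)·5 − 21·(-30))/614 = -1115/614; b = (211·(-30) − 21·(-349))/614 = 999/614.

m = -1.816, b = 1.627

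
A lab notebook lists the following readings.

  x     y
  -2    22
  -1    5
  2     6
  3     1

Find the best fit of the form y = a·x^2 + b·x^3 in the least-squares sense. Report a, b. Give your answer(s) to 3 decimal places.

a = 3.408, b = -1.085

Entries of MᵀM: Σx^2·x^2 = 114, Σx^2·x^3 = 242, Σx^3·x^3 = 858.
And Σx^2·y = 126, Σx^3·y = -106.
Eliminating b: 858·(row 1) − 242·(row 2) gives 39248·a = 858·126 − 242·(-106) = 133760, so a = 760/223.
Then b = ((-106) − 242·(760/223))/858 = -2661/2453.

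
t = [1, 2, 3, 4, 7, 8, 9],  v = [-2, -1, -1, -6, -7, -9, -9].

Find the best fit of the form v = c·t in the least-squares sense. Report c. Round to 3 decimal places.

c = -1.040

Setting ∂/∂c … = 0 gives: 224·c = -233.
c = (-233)/224 = -1.04018.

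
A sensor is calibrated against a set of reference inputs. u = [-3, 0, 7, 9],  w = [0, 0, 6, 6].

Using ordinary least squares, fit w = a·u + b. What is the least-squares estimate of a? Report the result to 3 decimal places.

a = 0.589

Sums needed: Σu·u = 139, Σu = 13, Σ1 = 4.
And Σu·w = 96, Σw = 12.
Normal equations: [[139, 13]; [13, 4]]·[a, b]ᵀ = [96, 12]ᵀ.
Δ = 139·4 − 13² = 387.
a = (96·4 − 13·12)/387 = 76/129; b = (139·12 − 13·96)/387 = 140/129.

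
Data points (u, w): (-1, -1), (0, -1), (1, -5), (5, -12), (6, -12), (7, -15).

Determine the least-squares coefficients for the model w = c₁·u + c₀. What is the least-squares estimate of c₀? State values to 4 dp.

c₀ = -2.3391

From the data, Σu·u = 112, Σu = 18, Σ1 = 6.
Right-hand side: Σu·w = -241, Σw = -46.
XᵀX·[c₁, c₀]ᵀ = Xᵀw becomes [[112, 18]; [18, 6]]·[c₁, c₀]ᵀ = [-241, -46]ᵀ.
Eliminating c₀: 6·(row 1) − 18·(row 2) gives 348·c₁ = 6·(-241) − 18·(-46) = -618, so c₁ = -103/58.
Then c₀ = ((-46) − 18·(-103/58))/6 = -407/174.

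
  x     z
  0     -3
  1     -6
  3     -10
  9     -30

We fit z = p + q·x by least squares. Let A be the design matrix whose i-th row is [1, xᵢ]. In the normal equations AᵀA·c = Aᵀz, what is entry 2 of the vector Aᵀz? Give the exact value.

-306

Entry 2 ↔ basis x, so (Aᵀz)_{2} = Σᵢ (x)·zᵢ = (0)·(-3) + (1)·(-6) + (3)·(-10) + (9)·(-30) = -306.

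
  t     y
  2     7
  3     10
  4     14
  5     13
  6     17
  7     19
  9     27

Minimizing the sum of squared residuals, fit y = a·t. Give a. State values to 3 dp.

a = 2.923

Entries of XᵀX: Σt·t = 220.
Moment sums: Σt·y = 643.
XᵀX·[a]ᵀ = Xᵀy becomes [[220]]·[a]ᵀ = [643]ᵀ.
a = 643/220 = 2.92273.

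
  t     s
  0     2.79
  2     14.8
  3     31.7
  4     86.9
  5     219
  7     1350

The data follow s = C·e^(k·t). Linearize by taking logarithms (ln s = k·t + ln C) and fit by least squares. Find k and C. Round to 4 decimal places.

Let Y = ln s. Fitting Y = k·t + ln C by least squares:
XᵀX = [[103.0000, 21.0000]; [21.0000, 6]], rhs = [111.0176, 24.2387]ᵀ  (here Σt = 21.0000, Σ(t)² = 103.0000, Σln s = 24.2387, Σt·ln s = 111.0176).
Solving (det = 177.0000): k = 0.88753, ln C = 0.93341, so C = exp(0.93341) = 2.54317.

k = 0.8875, C = 2.5432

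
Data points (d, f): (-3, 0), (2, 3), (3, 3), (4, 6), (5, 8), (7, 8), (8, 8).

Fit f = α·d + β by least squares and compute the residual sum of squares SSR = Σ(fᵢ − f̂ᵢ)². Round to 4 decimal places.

Normal-equation sums: Σd·d = 176, Σd = 26, Σ1 = 7.
And Σd·f = 199, Σf = 36.
Eliminating β: 7·(row 1) − 26·(row 2) gives 556·α = 7·199 − 26·36 = 457, so α = 457/556.
Then β = (36 − 26·(457/556))/7 = 581/278.
Residuals: 209/556, -102/139, -865/556, 173/278, 1001/556, 87/556, -185/278; SSR = 4001/556.

SSR = 7.1960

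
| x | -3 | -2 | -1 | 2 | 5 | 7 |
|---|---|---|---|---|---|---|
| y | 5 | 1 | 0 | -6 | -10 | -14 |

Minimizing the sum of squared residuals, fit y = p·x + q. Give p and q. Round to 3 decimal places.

AᵀA·[p, q]ᵀ = Aᵀy reads: 92·p + 8·q = -177;  8·p + 6·q = -24.
(Σx·x = 92, Σx = 8, Σ1 = 6, Σx·y = -177, Σy = -24.)
Determinant 92·6 − 8² = 488.
p = ((-177)·6 − 8·(-24))/488 = -435/244; q = (92·(-24) − 8·(-177))/488 = -99/61.

p = -1.783, q = -1.623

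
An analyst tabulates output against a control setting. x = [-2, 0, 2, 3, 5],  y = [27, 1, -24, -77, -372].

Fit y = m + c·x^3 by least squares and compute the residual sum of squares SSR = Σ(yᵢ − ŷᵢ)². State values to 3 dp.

Entries of AᵀA: Σ1 = 5, Σx^3 = 152, Σx^3·x^3 = 16482.
For Aᵀy: Σy = -445, Σx^3·y = -48987.
Normal equations: [[5, 152]; [152, 16482]]·[m, c]ᵀ = [-445, -48987]ᵀ.
Determinant 5·16482 − 152² = 59306.
m = ((-445)·16482 − 152·(-48987))/59306 = 55767/29653; c = (5·(-48987) − 152·(-445))/59306 = -177295/59306.
Residuals: 35684/29653, -26114/29653, -58259/29653, 108869/59306, -11491/59306; SSR = 562879/59306.

SSR = 9.491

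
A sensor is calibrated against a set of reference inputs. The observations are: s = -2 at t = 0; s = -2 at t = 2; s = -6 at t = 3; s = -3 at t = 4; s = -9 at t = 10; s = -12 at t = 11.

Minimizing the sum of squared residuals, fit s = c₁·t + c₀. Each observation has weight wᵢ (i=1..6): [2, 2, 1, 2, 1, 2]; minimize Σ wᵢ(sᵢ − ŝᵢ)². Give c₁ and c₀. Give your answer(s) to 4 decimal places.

c₁ = -0.9106, c₀ = -1.0200

Sums needed: Σwᵢ·t·t = 391, Σwᵢ·t = 47, Σwᵢ·1 = 10.
Moment sums: Σwᵢ·t·s = -404, Σwᵢ·s = -53.
XᵀWX·[c₁, c₀]ᵀ = XᵀWs becomes [[391, 47]; [47, 10]]·[c₁, c₀]ᵀ = [-404, -53]ᵀ.
Δ = 391·10 − 47² = 1701.
c₁ = ((-404)·10 − 47·(-53))/1701 = -1549/1701; c₀ = (391·(-53) − 47·(-404))/1701 = -1735/1701.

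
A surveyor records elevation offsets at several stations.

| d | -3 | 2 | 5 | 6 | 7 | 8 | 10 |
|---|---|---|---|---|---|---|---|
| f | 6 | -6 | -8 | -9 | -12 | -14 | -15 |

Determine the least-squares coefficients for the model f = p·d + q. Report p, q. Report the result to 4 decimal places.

Forming AᵀA = [[287, 35]; [35, 7]] and Aᵀf = [-470, -58]ᵀ gives AᵀA·[p, q]ᵀ = Aᵀf.
det = 287·7 − 35² = 784.
p = ((-470)·7 − 35·(-58))/784 = -45/28; q = (287·(-58) − 35·(-470))/784 = -1/4.

p = -1.6071, q = -0.2500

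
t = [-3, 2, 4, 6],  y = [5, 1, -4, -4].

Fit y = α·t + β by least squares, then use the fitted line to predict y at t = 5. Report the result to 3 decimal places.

ŷ = -3.480

Setting ∂/∂α … = 0 gives: 65·α + 9·β = -53;  9·α + 4·β = -2.
(Σt·t = 65, Σt = 9, Σ1 = 4, Σt·y = -53, Σy = -2.)
det = 65·4 − 9² = 179.
α = ((-53)·4 − 9·(-2))/179 = -194/179; β = (65·(-2) − 9·(-53))/179 = 347/179.
At t = 5: ŷ = (-194/179)·(5) + (347/179)·(1) = -623/179.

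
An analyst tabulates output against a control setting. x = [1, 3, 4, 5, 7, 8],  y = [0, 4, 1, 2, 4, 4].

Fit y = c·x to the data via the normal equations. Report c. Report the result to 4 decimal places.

c = 0.5244

Compute the Gram sums: Σx·x = 164.
Right-hand side: Σx·y = 86.
Normal equations: [[164]]·[c]ᵀ = [86]ᵀ.
Hence c = 86 / 164 ≈ 0.52439.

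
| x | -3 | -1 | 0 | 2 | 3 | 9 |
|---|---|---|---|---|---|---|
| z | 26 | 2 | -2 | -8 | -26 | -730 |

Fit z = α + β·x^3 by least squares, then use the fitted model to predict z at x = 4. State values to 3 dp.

AᵀA·[α, β]ᵀ = Aᵀz reads: 6·α + 736·β = -738;  736·α + 532964·β = -533640.
(Σ1 = 6, Σx^3 = 736, Σx^3·x^3 = 532964, Σz = -738, Σx^3·z = -533640.)
Eliminating β: 532964·(row 1) − 736·(row 2) gives 2656088·α = 532964·(-738) − 736·(-533640) = -568392, so α = -71049/332011.
Then β = ((-533640) − 736·(-71049/332011))/532964 = -332334/332011.
At x = 4: ẑ = (-71049/332011)·(1) + (-332334/332011)·(64) = -21340425/332011.

ẑ = -64.276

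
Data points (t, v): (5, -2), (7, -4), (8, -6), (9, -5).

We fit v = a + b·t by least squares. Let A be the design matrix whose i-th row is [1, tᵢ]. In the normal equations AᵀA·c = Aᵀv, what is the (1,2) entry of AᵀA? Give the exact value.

29

Row 1 ↔ basis 1, column 2 ↔ basis t, so (AᵀA)_{1,2} = Σᵢ t = (1)·(5) + (1)·(7) + (1)·(8) + (1)·(9) = 29.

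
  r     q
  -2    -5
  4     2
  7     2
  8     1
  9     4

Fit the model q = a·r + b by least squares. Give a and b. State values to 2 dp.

a = 0.70, b = -2.84

XᵀX·[a, b]ᵀ = Xᵀq reads: 214·a + 26·b = 76;  26·a + 5·b = 4.
(Σr·r = 214, Σr = 26, Σ1 = 5, Σr·q = 76, Σq = 4.)
Δ = 214·5 − 26² = 394.
a = (76·5 − 26·4)/394 = 138/197; b = (214·4 − 26·76)/394 = -560/197.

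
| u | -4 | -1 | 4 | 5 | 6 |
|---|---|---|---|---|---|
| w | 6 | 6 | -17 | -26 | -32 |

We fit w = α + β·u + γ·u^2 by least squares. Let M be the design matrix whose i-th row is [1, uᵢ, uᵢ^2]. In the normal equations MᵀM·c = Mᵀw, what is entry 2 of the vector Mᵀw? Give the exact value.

Entry 2 ↔ basis u, so (Mᵀw)_{2} = Σᵢ (u)·wᵢ = (-4)·(6) + (-1)·(6) + (4)·(-17) + (5)·(-26) + (6)·(-32) = -420.

-420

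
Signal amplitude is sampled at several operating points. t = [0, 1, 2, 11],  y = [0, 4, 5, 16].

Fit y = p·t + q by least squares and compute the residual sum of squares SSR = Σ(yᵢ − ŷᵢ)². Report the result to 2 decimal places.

SSR = 4.31

Setting ∂/∂p … = 0 gives: 126·p + 14·q = 190;  14·p + 4·q = 25.
(Σt·t = 126, Σt = 14, Σ1 = 4, Σt·y = 190, Σy = 25.)
det = 126·4 − 14² = 308.
p = (190·4 − 14·25)/308 = 205/154; q = (126·25 − 14·190)/308 = 35/22.
Residuals: -35/22, 83/77, 115/154, -18/77; SSR = 663/154.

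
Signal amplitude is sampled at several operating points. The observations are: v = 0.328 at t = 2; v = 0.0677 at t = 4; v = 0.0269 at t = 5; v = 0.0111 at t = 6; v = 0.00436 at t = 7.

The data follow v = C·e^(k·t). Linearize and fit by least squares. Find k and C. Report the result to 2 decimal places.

k = -0.87, C = 1.98

Let Y = ln v. Fitting Y = k·t + ln C by least squares:
AᵀA = [[130.0000, 24.0000]; [24.0000, 5]], rhs = [-96.1301, -17.3591]ᵀ  (here Σt = 24.0000, Σ(t)² = 130.0000, Σln v = -17.3591, Σt·ln v = -96.1301).
Solving (det = 74.0000): k = -0.86529, ln C = 0.68157, so C = exp(0.68157) = 1.97698.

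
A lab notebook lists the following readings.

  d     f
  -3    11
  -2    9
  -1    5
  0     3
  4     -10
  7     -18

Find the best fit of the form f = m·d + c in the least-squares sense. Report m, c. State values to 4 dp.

m = -2.9666, c = 2.4722

XᵀX·[m, c]ᵀ = Xᵀf reads: 79·m + 5·c = -222;  5·m + 6·c = 0.
(Σd·d = 79, Σd = 5, Σ1 = 6, Σd·f = -222, Σf = 0.)
Δ = 79·6 − 5² = 449.
m = ((-222)·6 − 5·0)/449 = -1332/449; c = (79·0 − 5·(-222))/449 = 1110/449.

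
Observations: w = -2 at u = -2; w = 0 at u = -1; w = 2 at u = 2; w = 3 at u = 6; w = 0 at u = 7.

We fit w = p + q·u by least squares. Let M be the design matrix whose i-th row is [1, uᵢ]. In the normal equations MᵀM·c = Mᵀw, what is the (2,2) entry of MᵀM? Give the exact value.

Row 2 ↔ basis u, column 2 ↔ basis u, so (MᵀM)_{2,2} = Σᵢ (u)·(u) = (-2)·(-2) + (-1)·(-1) + (2)·(2) + (6)·(6) + (7)·(7) = 94.

94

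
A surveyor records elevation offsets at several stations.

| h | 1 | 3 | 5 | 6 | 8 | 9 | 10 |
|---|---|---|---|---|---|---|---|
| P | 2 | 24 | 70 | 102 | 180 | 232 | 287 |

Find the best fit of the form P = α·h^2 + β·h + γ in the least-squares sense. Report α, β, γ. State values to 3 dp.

With design matrix M, MᵀM = [[22660, 2610, 316]; [2610, 316, 42]; [316, 42, 7]] and MᵀP = [64652, 7434, 897]ᵀ.
Inverting the 3×3 Gram matrix, [α, β, γ]ᵀ = [141818/48081, -13520/16027, 2527/48081]ᵀ.

α = 2.950, β = -0.844, γ = 0.053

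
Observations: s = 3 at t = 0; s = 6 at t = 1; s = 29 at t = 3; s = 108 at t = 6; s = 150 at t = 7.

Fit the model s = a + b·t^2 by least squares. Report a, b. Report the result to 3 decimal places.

a = 2.595, b = 2.979

Compute the Gram sums: Σ1 = 5, Σt^2 = 95, Σt^2·t^2 = 3779.
Moment sums: Σs = 296, Σt^2·s = 11505.
Normal equations: [[5, 95]; [95, 3779]]·[a, b]ᵀ = [296, 11505]ᵀ.
Eliminating b: 3779·(row 1) − 95·(row 2) gives 9870·a = 3779·296 − 95·11505 = 25609, so a = 25609/9870.
Then b = (11505 − 95·(25609/9870))/3779 = 5881/1974.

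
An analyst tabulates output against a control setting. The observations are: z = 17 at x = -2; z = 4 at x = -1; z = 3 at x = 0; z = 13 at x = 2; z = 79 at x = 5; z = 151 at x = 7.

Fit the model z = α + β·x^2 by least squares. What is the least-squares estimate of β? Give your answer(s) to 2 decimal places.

β = 3.04

The normal equations are: 6·α + 83·β = 267;  83·α + 3059·β = 9498.
det = 6·3059 − 83² = 11465.
α = (267·3059 − 83·9498)/11465 = 28419/11465; β = (6·9498 − 83·267)/11465 = 34827/11465.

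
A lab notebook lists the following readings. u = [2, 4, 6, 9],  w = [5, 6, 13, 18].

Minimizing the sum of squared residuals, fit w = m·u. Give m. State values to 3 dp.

m = 2.000

Setting ∂/∂m … = 0 gives: 137·m = 274.
m = 274/137 = 2.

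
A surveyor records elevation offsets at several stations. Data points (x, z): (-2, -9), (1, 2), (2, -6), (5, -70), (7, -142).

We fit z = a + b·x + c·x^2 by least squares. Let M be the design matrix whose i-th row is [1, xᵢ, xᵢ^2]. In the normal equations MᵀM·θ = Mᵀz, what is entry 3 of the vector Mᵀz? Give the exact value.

-8766

Entry 3 ↔ basis x^2, so (Mᵀz)_{3} = Σᵢ (x^2)·zᵢ = (4)·(-9) + (1)·(2) + (4)·(-6) + (25)·(-70) + (49)·(-142) = -8766.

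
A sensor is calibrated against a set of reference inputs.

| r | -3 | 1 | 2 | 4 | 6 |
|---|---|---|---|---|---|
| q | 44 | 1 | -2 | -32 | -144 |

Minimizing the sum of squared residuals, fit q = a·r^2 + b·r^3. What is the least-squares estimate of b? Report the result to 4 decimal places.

Setting ∂/∂a … = 0 gives: 1650·a + 8590·b = -5307;  8590·a + 51546·b = -34355.
(Σr^2·r^2 = 1650, Σr^2·r^3 = 8590, Σr^3·r^3 = 51546, Σr^2·q = -5307, Σr^3·q = -34355.)
Δ = 1650·51546 − 8590² = 11262800.
a = ((-5307)·51546 − 8590·(-34355))/11262800 = 5388707/2815700; b = (1650·(-34355) − 8590·(-5307))/11262800 = -554931/563140.

b = -0.9854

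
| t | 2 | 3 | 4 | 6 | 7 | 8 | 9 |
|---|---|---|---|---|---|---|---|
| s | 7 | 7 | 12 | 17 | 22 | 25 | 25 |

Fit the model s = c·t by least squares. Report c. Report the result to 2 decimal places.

c = 2.95

The normal equations are: 259·c = 764.
(Σt·t = 259, Σt·s = 764.)
Hence c = 764 / 259 ≈ 2.94981.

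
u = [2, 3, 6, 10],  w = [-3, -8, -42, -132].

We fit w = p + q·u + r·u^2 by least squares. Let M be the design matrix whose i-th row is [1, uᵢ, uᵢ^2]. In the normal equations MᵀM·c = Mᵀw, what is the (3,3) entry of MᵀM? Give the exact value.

11393

Row 3 ↔ basis u^2, column 3 ↔ basis u^2, so (MᵀM)_{3,3} = Σᵢ (u^2)·(u^2) = (4)·(4) + (9)·(9) + (36)·(36) + (100)·(100) = 11393.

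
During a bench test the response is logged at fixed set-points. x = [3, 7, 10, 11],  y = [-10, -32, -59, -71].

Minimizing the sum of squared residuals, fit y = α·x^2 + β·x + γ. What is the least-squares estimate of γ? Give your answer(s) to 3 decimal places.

γ = -4.937

From the data, Σx^2·x^2 = 27123, Σx^2·x = 2701, Σx^2 = 279, Σx·x = 279, Σx = 31, Σ1 = 4.
And Σx^2·y = -16149, Σx·y = -1625, Σy = -172.
So MᵀM·[α, β, γ]ᵀ = Mᵀy: [[27123, 2701, 279]; [2701, 279, 31]; [279, 31, 4]]·[α, β, γ]ᵀ = [-16149, -1625, -172]ᵀ.
Inverting the 3×3 Gram matrix, [α, β, γ]ᵀ = [-715/1336, -633/6680, -16489/3340]ᵀ.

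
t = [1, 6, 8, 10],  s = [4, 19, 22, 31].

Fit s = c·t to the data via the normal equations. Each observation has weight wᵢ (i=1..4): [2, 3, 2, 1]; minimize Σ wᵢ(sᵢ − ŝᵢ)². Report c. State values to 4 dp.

c = 2.9941

The normal equations are: 338·c = 1012.
Hence c = 1012 / 338 ≈ 2.99408.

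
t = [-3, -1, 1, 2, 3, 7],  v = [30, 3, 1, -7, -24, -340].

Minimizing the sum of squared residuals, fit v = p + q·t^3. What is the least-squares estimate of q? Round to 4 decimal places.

q = -0.9978

Setting ∂/∂p … = 0 gives: 6·p + 351·q = -337;  351·p + 119173·q = -118136.
(Σ1 = 6, Σt^3 = 351, Σt^3·t^3 = 119173, Σv = -337, Σt^3·v = -118136.)
Eliminating q: 119173·(row 1) − 351·(row 2) gives 591837·p = 119173·(-337) − 351·(-118136) = 1304435, so p = 1304435/591837.
Then q = ((-118136) − 351·(1304435/591837))/119173 = -196843/197279.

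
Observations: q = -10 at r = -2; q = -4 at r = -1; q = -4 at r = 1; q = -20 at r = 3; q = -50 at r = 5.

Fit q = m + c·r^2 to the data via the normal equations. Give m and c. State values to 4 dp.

m = -2.2733, c = -1.9158

Sums needed: Σ1 = 5, Σr^2 = 40, Σr^2·r^2 = 724.
For Xᵀq: Σq = -88, Σr^2·q = -1478.
XᵀX·[m, c]ᵀ = Xᵀq becomes [[5, 40]; [40, 724]]·[m, c]ᵀ = [-88, -1478]ᵀ.
det = 5·724 − 40² = 2020.
m = ((-88)·724 − 40·(-1478))/2020 = -1148/505; c = (5·(-1478) − 40·(-88))/2020 = -387/202.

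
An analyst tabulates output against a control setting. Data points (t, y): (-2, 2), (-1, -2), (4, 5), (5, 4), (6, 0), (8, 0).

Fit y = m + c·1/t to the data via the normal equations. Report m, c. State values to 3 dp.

With design matrix M, MᵀM = [[6, -91/120]; [-91/120, 20101/14400]] and Mᵀy = [9, 61/20]ᵀ.
det = 6·(20101/14400) − (-91/120)² = 4493/576.
m = (9·(20101/14400) − (-91/120)·(61/20))/(4493/576) = 42843/22465; c = (6·(61/20) − (-91/120)·9)/(4493/576) = 14472/4493.

m = 1.907, c = 3.221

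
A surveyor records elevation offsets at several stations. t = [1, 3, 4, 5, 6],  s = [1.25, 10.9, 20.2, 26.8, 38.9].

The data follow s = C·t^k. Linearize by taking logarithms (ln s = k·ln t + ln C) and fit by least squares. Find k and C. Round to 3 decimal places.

k = 1.924, C = 1.282

Linearized form: ln s = k·ln t + ln C. From the 5 transformed points,
XᵀX = [[8.9295, 5.8861]; [5.8861, 5]], rhs = [18.6432, 12.5670]ᵀ  (here Σln t = 5.8861, Σ(ln t)² = 8.9295, Σln s = 12.5670, Σln t·ln s = 18.6432).
Slope k = (n·Σln t·ln s − Σln t·Σln s)/(n·Σ(ln t)² − (Σln t)²) = (5·18.6432 − 5.8861·12.5670)/10.0010 = 1.92433; ln C = (Σln s − k·Σln t)/n = 0.24803, so C = exp(0.24803) = 1.28150.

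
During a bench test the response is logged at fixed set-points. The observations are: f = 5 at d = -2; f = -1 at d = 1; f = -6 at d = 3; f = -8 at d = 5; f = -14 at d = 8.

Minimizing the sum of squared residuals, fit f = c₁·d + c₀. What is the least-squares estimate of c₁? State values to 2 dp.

Compute the Gram sums: Σd·d = 103, Σd = 15, Σ1 = 5.
For Xᵀf: Σd·f = -181, Σf = -24.
XᵀX·[c₁, c₀]ᵀ = Xᵀf becomes [[103, 15]; [15, 5]]·[c₁, c₀]ᵀ = [-181, -24]ᵀ.
det = 103·5 − 15² = 290.
c₁ = ((-181)·5 − 15·(-24))/290 = -109/58; c₀ = (103·(-24) − 15·(-181))/290 = 243/290.

c₁ = -1.88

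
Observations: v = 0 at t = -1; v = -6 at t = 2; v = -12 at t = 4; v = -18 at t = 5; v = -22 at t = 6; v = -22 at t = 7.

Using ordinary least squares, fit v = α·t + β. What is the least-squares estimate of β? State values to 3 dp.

β = -1.759

Entries of XᵀX: Σt·t = 131, Σt = 23, Σ1 = 6.
Moment sums: Σt·v = -436, Σv = -80.
So XᵀX·[α, β]ᵀ = Xᵀv: [[131, 23]; [23, 6]]·[α, β]ᵀ = [-436, -80]ᵀ.
Eliminating β: 6·(row 1) − 23·(row 2) gives 257·α = 6·(-436) − 23·(-80) = -776, so α = -776/257.
Then β = ((-80) − 23·(-776/257))/6 = -452/257.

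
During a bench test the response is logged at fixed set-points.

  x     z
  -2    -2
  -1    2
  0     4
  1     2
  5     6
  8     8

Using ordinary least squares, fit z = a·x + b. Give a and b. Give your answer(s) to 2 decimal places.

a = 0.82, b = 1.83

From the data, Σx·x = 95, Σx = 11, Σ1 = 6.
Right-hand side: Σx·z = 98, Σz = 20.
Normal equations: [[95, 11]; [11, 6]]·[a, b]ᵀ = [98, 20]ᵀ.
Δ = 95·6 − 11² = 449.
a = (98·6 − 11·20)/449 = 368/449; b = (95·20 − 11·98)/449 = 822/449.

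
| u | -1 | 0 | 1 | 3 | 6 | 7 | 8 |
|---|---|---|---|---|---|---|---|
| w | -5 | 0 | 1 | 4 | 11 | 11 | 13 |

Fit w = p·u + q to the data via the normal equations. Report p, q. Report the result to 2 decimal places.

p = 1.87, q = -1.40

Setting ∂/∂p … = 0 gives: 160·p + 24·q = 265;  24·p + 7·q = 35.
(Σu·u = 160, Σu = 24, Σ1 = 7, Σu·w = 265, Σw = 35.)
det = 160·7 − 24² = 544.
p = (265·7 − 24·35)/544 = 1015/544; q = (160·35 − 24·265)/544 = -95/68.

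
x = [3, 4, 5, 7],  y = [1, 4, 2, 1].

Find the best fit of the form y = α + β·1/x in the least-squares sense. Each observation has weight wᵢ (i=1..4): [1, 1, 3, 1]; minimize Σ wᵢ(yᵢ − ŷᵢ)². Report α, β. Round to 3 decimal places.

α = 1.748, β = 1.140

Sums needed: Σwᵢ·1 = 6, Σwᵢ·1/x = 557/420, Σwᵢ·1/x·1/x = 55393/176400.
Right-hand side: Σwᵢ·y = 12, Σwᵢ·1/x·y = 281/105.
Normal equations: [[6, 557/420]; [557/420, 55393/176400]]·[α, β]ᵀ = [12, 281/105]ᵀ.
Determinant 6·(55393/176400) − (557/420)² = 22109/176400.
α = (12·(55393/176400) − (557/420)·(281/105))/(22109/176400) = 38648/22109; β = (6·(281/105) − (557/420)·12)/(22109/176400) = 25200/22109.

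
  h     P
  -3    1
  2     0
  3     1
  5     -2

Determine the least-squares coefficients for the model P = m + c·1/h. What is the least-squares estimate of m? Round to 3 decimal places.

Setting ∂/∂m … = 0 gives: 4·m + (7/10)·c = 0;  (7/10)·m + (461/900)·c = -2/5.
(Σ1 = 4, Σ1/h = 7/10, Σ1/h·1/h = 461/900, ΣP = 0, Σ1/h·P = -2/5.)
Determinant 4·(461/900) − (7/10)² = 1403/900.
m = (0·(461/900) − (7/10)·(-2/5))/(1403/900) = 252/1403; c = (4·(-2/5) − (7/10)·0)/(1403/900) = -1440/1403.

m = 0.180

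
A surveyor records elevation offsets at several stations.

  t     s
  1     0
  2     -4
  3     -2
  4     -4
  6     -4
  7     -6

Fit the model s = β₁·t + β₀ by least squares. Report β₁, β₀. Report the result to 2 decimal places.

β₁ = -0.72, β₀ = -0.57

Normal-equation sums: Σt·t = 115, Σt = 23, Σ1 = 6.
Moment sums: Σt·s = -96, Σs = -20.
AᵀA·[β₁, β₀]ᵀ = Aᵀs becomes [[115, 23]; [23, 6]]·[β₁, β₀]ᵀ = [-96, -20]ᵀ.
Δ = 115·6 − 23² = 161.
β₁ = ((-96)·6 − 23·(-20))/161 = -116/161; β₀ = (115·(-20) − 23·(-96))/161 = -4/7.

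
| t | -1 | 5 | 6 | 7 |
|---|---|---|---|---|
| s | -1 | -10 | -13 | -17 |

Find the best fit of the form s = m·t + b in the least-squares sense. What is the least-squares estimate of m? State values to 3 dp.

m = -1.852

With design matrix X, XᵀX = [[111, 17]; [17, 4]] and Xᵀs = [-246, -41]ᵀ.
Determinant 111·4 − 17² = 155.
m = ((-246)·4 − 17·(-41))/155 = -287/155; b = (111·(-41) − 17·(-246))/155 = -369/155.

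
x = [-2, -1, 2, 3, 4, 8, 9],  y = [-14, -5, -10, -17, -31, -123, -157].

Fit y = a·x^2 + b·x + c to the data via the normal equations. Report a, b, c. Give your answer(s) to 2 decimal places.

Compute the Gram sums: Σx^2·x^2 = 11027, Σx^2·x = 1331, Σx^2 = 179, Σx·x = 179, Σx = 23, Σ1 = 7.
Moment sums: Σx^2·y = -21339, Σx·y = -2559, Σy = -357.
So MᵀM·[a, b, c]ᵀ = Mᵀy: [[11027, 1331, 179]; [1331, 179, 23]; [179, 23, 7]]·[a, b, c]ᵀ = [-21339, -2559, -357]ᵀ.
Solving the 3×3 system (Gaussian elimination) gives a = -68035/33614, b = 38203/33614, c = -7149/2401.

a = -2.02, b = 1.14, c = -2.98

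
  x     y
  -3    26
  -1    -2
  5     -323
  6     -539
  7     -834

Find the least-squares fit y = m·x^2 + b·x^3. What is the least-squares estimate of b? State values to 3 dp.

Forming MᵀM = [[4404, 27464]; [27464, 180660]] and Mᵀy = [-68113, -443561]ᵀ gives MᵀM·[m, b]ᵀ = Mᵀy.
Eliminating b: 180660·(row 1) − 27464·(row 2) gives 41355344·m = 180660·(-68113) − 27464·(-443561) = -123335276, so m = -30833819/10338836.
Then b = ((-443561) − 27464·(-30833819/10338836))/180660 = -20696803/10338836.

b = -2.002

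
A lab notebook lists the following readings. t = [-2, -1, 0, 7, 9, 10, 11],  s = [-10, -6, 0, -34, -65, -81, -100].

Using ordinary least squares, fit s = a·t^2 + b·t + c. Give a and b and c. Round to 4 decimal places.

a = -1.0595, b = 2.5915, c = -0.9906

Forming MᵀM = [[33620, 3394, 356]; [3394, 356, 34]; [356, 34, 7]] and Mᵀs = [-27177, -2707, -296]ᵀ gives MᵀM·[a, b, c]ᵀ = Mᵀs.
Inverting the 3×3 Gram matrix, [a, b, c]ᵀ = [-702227/662802, 1717633/662802, -15633/15781]ᵀ.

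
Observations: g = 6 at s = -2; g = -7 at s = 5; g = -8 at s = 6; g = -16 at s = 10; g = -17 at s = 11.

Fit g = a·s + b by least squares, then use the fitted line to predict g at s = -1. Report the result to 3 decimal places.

ĝ = 4.147

Entries of MᵀM: Σs·s = 286, Σs = 30, Σ1 = 5.
For Mᵀg: Σs·g = -442, Σg = -42.
Normal equations: [[286, 30]; [30, 5]]·[a, b]ᵀ = [-442, -42]ᵀ.
Eliminating b: 5·(row 1) − 30·(row 2) gives 530·a = 5·(-442) − 30·(-42) = -950, so a = -95/53.
Then b = ((-42) − 30·(-95/53))/5 = 624/265.
At s = -1: ĝ = (-95/53)·(-1) + (624/265)·(1) = 1099/265.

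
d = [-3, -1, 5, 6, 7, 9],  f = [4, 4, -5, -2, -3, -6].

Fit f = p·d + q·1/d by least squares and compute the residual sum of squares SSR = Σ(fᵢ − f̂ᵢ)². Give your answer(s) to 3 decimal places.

SSR = 9.445

With design matrix M, MᵀM = [[201, 6]; [6, 480901/396900]] and Mᵀf = [-128, -163/21]ᵀ.
Eliminating q: (480901/396900)·(row 1) − 6·(row 2) gives (27457567/132300)·p = (480901/396900)·(-128) − 6·(-163/21) = -10767782/99225, so p = -43071128/82372701.
Then q = ((-163/21) − 6·(-43071128/82372701))/(480901/396900) = -104800500/27457567.
Residuals: 31825640/27457567, -27981824/82372701, -7860445/4845453, 48693872/27457567, 99294293/82372701, -23887518/27457567; SSR = 778047422/82372701.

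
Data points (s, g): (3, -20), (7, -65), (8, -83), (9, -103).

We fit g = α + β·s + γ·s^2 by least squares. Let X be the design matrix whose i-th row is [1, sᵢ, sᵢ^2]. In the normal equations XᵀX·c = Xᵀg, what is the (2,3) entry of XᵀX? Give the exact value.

1611

Row 2 ↔ basis s, column 3 ↔ basis s^2, so (XᵀX)_{2,3} = Σᵢ (s)·(s^2) = (3)·(9) + (7)·(49) + (8)·(64) + (9)·(81) = 1611.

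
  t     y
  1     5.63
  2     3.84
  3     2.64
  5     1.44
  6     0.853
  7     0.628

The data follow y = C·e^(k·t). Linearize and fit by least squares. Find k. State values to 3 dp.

Let Y = ln y. Fitting Y = k·t + ln C by least squares:
AᵀA = [[124.0000, 24.0000]; [24.0000, 6]], rhs = [4.9441, 3.7848]ᵀ  (here Σt = 24.0000, Σ(t)² = 124.0000, Σln y = 3.7848, Σt·ln y = 4.9441).
Slope k = (n·Σt·ln y − Σt·Σln y)/(n·Σ(t)² − (Σt)²) = (6·4.9441 − 24.0000·3.7848)/168.0000 = -0.36411; ln C = (Σln y − k·Σt)/n = 2.08723.

k = -0.364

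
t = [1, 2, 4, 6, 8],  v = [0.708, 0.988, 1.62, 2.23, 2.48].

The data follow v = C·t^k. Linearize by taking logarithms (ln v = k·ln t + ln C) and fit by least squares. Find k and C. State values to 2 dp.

k = 0.63, C = 0.68

Linearized form: ln v = k·ln t + ln C. From the 5 transformed points,
XᵀX = [[9.9367, 5.9506]; [5.9506, 5]], rhs = [3.9861, 1.8353]ᵀ  (here Σln t = 5.9506, Σ(ln t)² = 9.9367, Σln v = 1.8353, Σln t·ln v = 3.9861).
Solving (det = 14.2736): k = 0.63118, ln C = -0.38412, so C = exp(-0.38412) = 0.68105.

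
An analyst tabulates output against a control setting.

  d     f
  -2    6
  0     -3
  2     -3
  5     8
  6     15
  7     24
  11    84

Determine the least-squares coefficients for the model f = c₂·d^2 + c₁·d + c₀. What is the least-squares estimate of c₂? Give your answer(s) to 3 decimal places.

c₂ = 0.960

AᵀA·[c₂, c₁, c₀]ᵀ = Aᵀf reads: 18995·c₂ + 2015·c₁ + 239·c₀ = 12092;  2015·c₂ + 239·c₁ + 29·c₀ = 1204;  239·c₂ + 29·c₁ + 7·c₀ = 131.
Row-reducing yields c₂ = 797591/831138, c₁ = -2253101/831138, c₀ = -390601/138523.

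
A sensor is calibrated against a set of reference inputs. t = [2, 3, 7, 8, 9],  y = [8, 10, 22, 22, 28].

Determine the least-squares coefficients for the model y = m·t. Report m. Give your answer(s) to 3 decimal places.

m = 3.034

The normal equations are: 207·m = 628.
Hence m = 628 / 207 ≈ 3.03382.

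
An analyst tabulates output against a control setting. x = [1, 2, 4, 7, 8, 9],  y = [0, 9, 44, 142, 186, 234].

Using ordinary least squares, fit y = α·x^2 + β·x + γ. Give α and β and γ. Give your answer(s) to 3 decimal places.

α = 2.875, β = 0.625, γ = -3.750

MᵀM·[α, β, γ]ᵀ = Mᵀy reads: 13331·α + 1657·β + 215·γ = 38556;  1657·α + 215·β + 31·γ = 4782;  215·α + 31·β + 6·γ = 615.
Solving the 3×3 system (Gaussian elimination) gives α = 23/8, β = 5/8, γ = -15/4.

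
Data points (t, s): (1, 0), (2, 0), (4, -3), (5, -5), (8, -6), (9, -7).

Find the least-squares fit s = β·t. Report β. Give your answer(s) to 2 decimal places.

β = -0.77

Normal-equation sums: Σt·t = 191.
And Σt·s = -148.
So AᵀA·[β]ᵀ = Aᵀs: [[191]]·[β]ᵀ = [-148]ᵀ.
Hence β = -148 / 191 ≈ -0.774869.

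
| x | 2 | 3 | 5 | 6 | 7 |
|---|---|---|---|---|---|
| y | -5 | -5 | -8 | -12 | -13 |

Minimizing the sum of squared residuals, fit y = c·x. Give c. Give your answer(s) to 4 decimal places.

c = -1.8537

Entries of AᵀA: Σx·x = 123.
And Σx·y = -228.
So AᵀA·[c]ᵀ = Aᵀy: [[123]]·[c]ᵀ = [-228]ᵀ.
Hence c = -228 / 123 ≈ -1.85366.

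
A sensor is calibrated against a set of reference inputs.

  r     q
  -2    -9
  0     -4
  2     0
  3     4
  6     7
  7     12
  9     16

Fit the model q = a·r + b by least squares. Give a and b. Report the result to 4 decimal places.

Sums needed: Σr·r = 183, Σr = 25, Σ1 = 7.
Right-hand side: Σr·q = 300, Σq = 26.
Eliminating b: 7·(row 1) − 25·(row 2) gives 656·a = 7·300 − 25·26 = 1450, so a = 725/328.
Then b = (26 − 25·(725/328))/7 = -1371/328.

a = 2.2104, b = -4.1799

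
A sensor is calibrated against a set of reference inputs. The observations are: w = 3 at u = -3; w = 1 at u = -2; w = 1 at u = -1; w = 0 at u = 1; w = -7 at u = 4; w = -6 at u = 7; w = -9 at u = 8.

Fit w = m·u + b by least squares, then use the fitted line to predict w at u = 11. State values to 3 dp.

Normal-equation sums: Σu·u = 144, Σu = 14, Σ1 = 7.
Right-hand side: Σu·w = -154, Σw = -17.
Eliminating b: 7·(row 1) − 14·(row 2) gives 812·m = 7·(-154) − 14·(-17) = -840, so m = -30/29.
Then b = ((-17) − 14·(-30/29))/7 = -73/203.
At u = 11: ŵ = (-30/29)·(11) + (-73/203)·(1) = -2383/203.

ŵ = -11.739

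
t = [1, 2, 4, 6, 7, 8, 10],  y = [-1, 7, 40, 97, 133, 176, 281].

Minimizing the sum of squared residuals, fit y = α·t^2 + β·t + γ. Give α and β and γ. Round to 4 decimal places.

Entries of AᵀA: Σt^2·t^2 = 18066, Σt^2·t = 2144, Σt^2 = 270, Σt·t = 270, Σt = 38, Σ1 = 7.
Moment sums: Σt^2·y = 50040, Σt·y = 5904, Σy = 733.
So AᵀA·[α, β, γ]ᵀ = Aᵀy: [[18066, 2144, 270]; [2144, 270, 38]; [270, 38, 7]]·[α, β, γ]ᵀ = [50040, 5904, 733]ᵀ.
Row-reducing yields α = 142231/48041, β = -62799/48041, γ = -114565/48041.

α = 2.9606, β = -1.3072, γ = -2.3847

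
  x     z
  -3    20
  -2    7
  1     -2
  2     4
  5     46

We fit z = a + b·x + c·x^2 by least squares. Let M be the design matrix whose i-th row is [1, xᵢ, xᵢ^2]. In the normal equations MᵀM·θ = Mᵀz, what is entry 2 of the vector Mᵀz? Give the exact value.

Entry 2 ↔ basis x, so (Mᵀz)_{2} = Σᵢ (x)·zᵢ = (-3)·(20) + (-2)·(7) + (1)·(-2) + (2)·(4) + (5)·(46) = 162.

162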